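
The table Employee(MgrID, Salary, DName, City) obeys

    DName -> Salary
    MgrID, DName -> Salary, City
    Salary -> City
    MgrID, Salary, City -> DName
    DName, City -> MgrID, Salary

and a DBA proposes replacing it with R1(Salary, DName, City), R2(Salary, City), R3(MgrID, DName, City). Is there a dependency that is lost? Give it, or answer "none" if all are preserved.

MgrID, Salary, City -> DName

Check MgrID, Salary, City → DName: no single fragment contains all of {MgrID, Salary, DName, City}, and the restricted closure of {MgrID, Salary, City} across the fragments never reaches {DName}.
DName → Salary is preserved.
MgrID, DName → Salary, City is preserved.
Salary → City is preserved.
DName, City → MgrID, Salary is preserved.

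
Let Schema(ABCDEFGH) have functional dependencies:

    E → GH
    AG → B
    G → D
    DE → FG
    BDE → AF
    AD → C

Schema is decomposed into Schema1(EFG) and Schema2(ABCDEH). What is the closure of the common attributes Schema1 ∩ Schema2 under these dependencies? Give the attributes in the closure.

DEFGH

Schema1 ∩ Schema2 = {E}.
E → GH applies, adding GH
G → D applies, adding D
DE → FG applies, adding F
Closure: {DEFGH}.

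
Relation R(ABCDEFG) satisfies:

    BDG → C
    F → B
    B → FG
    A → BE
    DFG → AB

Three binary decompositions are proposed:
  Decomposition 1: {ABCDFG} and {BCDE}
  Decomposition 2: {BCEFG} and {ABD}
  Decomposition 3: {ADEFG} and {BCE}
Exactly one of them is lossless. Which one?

Decomposition 1

Decomposition 1: common = {BCD}, closure = {ABCDEFG} → lossless.
Decomposition 2: common = {B}, closure = {BFG} → lossy.
Decomposition 3: common = {E}, closure = {E} → lossy.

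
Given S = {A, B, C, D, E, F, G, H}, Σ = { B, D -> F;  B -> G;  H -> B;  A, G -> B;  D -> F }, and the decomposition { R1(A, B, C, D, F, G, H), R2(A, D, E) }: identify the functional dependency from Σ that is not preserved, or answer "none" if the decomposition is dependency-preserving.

none

B, D → F lies within R1.
B → G lies within R1.
H → B lies within R1.
A, G → B lies within R1.
D → F lies within R1.
Every dependency is enforceable on the fragments, so the decomposition is dependency-preserving.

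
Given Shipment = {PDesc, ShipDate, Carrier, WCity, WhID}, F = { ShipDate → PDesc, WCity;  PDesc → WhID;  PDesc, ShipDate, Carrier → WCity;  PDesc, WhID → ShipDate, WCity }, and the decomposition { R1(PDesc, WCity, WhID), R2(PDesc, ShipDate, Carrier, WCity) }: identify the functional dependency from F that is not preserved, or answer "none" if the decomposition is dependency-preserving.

none

ShipDate → PDesc, WCity lies within R2.
PDesc → WhID lies within R1.
PDesc, ShipDate, Carrier → WCity lies within R2.
PDesc, WhID → ShipDate, WCity: restricted closure across fragments reaches ShipDate, WCity.
Every dependency is enforceable on the fragments, so the decomposition is dependency-preserving.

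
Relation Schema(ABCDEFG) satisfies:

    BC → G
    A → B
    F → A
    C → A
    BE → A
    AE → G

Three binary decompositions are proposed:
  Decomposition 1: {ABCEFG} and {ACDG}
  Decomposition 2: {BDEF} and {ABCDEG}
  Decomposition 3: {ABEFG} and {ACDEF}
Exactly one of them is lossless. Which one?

Decomposition 3

Decomposition 1: common = {ACG}, closure = {ABCG} → lossy.
Decomposition 2: common = {BDE}, closure = {ABDEG} → lossy.
Decomposition 3: common = {AEF}, closure = {ABEFG} → lossless.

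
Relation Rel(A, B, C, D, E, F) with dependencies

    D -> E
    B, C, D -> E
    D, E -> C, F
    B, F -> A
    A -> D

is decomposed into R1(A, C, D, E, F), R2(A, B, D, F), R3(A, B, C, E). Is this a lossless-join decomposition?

Chase test. Columns are A, B, C, D, E, F; row i has aⱼ where attribute j ∈ Ri, else bᵢⱼ.
Initial tableau (one row per fragment):
  row 1: a1 b12 a3 a4 a5 a6
  row 2: a1 a2 b23 a4 b25 a6
  row 3: a1 a2 a3 b34 a5 b36
Rows 1 and 2 agree on D; apply D→E and equate their E entries.
Rows 1 and 2 agree on D, E; apply D, E→C, F and equate their C, F entries.
Rows 1 and 3 agree on A; apply A→D and equate their D entries.
Rows 1 and 3 agree on D, E; apply D, E→C, F and equate their C, F entries.
Row 2 is now all distinguished symbols — the join is lossless.

Yes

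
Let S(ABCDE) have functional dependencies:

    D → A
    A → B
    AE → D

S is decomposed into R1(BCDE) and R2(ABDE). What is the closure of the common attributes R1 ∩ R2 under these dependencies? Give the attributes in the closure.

R1 ∩ R2 = {BDE}.
D → A applies, adding A
Closure: {ABDE}.

ABDE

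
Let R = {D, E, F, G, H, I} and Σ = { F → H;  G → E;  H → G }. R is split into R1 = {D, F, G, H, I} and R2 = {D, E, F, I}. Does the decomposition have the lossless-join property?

Yes

Common attributes: R1 ∩ R2 = {D, F, I}.
Closure of {D, F, I}: F → H applies, adding H; H → G applies, adding G; G → E applies, adding E. So (D, F, I)⁺ = {D, E, F, G, H, I}.
This closure contains every attribute of R1, so R1 ∩ R2 → R1. The join is lossless.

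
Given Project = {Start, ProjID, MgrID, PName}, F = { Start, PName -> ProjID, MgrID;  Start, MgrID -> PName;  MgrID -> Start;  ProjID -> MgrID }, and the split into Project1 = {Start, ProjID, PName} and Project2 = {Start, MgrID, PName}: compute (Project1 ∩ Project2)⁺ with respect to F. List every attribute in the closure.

Start, ProjID, MgrID, PName

Project1 ∩ Project2 = {Start, PName}.
Start, PName → ProjID, MgrID applies, adding ProjID, MgrID
Closure: {Start, ProjID, MgrID, PName}.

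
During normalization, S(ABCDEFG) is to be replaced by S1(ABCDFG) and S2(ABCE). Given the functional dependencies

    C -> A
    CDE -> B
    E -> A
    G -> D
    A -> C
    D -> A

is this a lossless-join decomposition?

Common attributes: S1 ∩ S2 = {ABC}.
No dependency enlarges {ABC}, so (ABC)⁺ = {ABC}.
The closure contains neither all of S1 = {ABCDFG} nor all of S2 = {ABCE}, so the common attributes are not a superkey of either fragment. The join is lossy.

No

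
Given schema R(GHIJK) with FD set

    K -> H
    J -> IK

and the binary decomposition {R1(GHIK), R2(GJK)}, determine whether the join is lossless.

Common attributes: R1 ∩ R2 = {GK}.
Closure of {GK}: K → H applies, adding H. So (GK)⁺ = {GHK}.
The closure contains neither all of R1 = {GHIK} nor all of R2 = {GJK}, so the common attributes are not a superkey of either fragment. The join is lossy.

No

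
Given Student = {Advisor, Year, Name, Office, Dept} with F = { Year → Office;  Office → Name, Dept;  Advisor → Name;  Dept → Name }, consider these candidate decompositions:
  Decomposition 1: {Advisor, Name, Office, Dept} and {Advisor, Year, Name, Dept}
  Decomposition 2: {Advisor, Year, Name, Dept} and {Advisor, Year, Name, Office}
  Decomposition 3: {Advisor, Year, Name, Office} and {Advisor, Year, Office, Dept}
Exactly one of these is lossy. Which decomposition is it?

Decomposition 1: common = {Advisor, Name, Dept}, closure = {Advisor, Name, Dept} → lossy.
Decomposition 2: common = {Advisor, Year, Name}, closure = {Advisor, Year, Name, Office, Dept} → lossless.
Decomposition 3: common = {Advisor, Year, Office}, closure = {Advisor, Year, Name, Office, Dept} → lossless.

Decomposition 1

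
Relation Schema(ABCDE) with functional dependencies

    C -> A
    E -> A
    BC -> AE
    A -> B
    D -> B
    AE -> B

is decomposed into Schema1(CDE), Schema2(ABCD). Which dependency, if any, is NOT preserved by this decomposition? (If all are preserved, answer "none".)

E -> A

Check E → A: no single fragment contains all of {AE}, and the restricted closure of {E} across the fragments never reaches {A}.
C → A is preserved.
BC → AE is preserved.
A → B is preserved.
D → B is preserved.
AE → B is preserved.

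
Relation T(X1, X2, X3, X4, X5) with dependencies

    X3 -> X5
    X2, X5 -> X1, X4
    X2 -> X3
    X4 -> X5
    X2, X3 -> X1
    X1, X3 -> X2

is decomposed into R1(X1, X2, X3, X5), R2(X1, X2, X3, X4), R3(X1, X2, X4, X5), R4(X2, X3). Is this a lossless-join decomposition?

Chase test. Columns are X1, X2, X3, X4, X5; row i has aⱼ where attribute j ∈ Ri, else bᵢⱼ.
Initial tableau (one row per fragment):
  row 1: a1 a2 a3 b14 a5
  row 2: a1 a2 a3 a4 b25
  row 3: a1 a2 b33 a4 a5
  row 4: b41 a2 a3 b44 b45
Rows 1 and 2 agree on X3; apply X3→X5 and equate their X5 entries.
Rows 1 and 4 agree on X3; apply X3→X5 and equate their X5 entries.
Rows 1 and 2 agree on X2, X5; apply X2, X5→X1, X4 and equate their X1, X4 entries.
Rows 1 and 4 agree on X2, X5; apply X2, X5→X1, X4 and equate their X1, X4 entries.
Rows 1 and 3 agree on X2; apply X2→X3 and equate their X3 entries.
Row 1 is now all distinguished symbols — the join is lossless.

Yes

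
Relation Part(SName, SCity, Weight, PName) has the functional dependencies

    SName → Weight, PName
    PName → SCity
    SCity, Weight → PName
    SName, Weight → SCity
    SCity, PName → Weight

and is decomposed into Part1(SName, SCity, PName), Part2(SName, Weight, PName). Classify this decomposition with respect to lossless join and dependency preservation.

lossless but not dependency-preserving

Lossless test: (SName, PName)⁺ = {SName, SCity, Weight, PName}, which contains all of one fragment — lossless.
Dependency preservation: the restricted closure of {SCity, Weight} across the fragments never reaches {PName}, so SCity, Weight → PName cannot be enforced without a join — not preserved.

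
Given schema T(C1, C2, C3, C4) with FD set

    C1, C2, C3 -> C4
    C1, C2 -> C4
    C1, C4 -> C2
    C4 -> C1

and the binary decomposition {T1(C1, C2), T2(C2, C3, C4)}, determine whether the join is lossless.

Common attributes: T1 ∩ T2 = {C2}.
No dependency enlarges {C2}, so (C2)⁺ = {C2}.
The closure contains neither all of T1 = {C1, C2} nor all of T2 = {C2, C3, C4}, so the common attributes are not a superkey of either fragment. The join is lossy.

No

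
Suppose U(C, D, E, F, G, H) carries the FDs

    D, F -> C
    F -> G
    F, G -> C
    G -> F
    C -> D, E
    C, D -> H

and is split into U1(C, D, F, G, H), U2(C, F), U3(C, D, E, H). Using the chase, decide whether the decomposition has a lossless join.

Chase test. Columns are C, D, E, F, G, H; row i has aⱼ where attribute j ∈ Ui, else bᵢⱼ.
Initial tableau (one row per fragment):
  row 1: a1 a2 b13 a4 a5 a6
  row 2: a1 b22 b23 a4 b25 b26
  row 3: a1 a2 a3 b34 b35 a6
Rows 1 and 2 agree on F; apply F→G and equate their G entries.
Rows 1 and 2 agree on C; apply C→D, E and equate their D, E entries.
Rows 1 and 3 agree on C; apply C→D, E and equate their D, E entries.
Rows 1 and 2 agree on C, D; apply C, D→H and equate their H entries.
Row 1 is now all distinguished symbols — the join is lossless.

Yes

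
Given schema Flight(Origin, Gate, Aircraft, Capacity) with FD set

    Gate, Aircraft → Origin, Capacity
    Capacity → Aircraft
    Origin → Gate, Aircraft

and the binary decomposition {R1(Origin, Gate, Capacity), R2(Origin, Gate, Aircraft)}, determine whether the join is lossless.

Common attributes: R1 ∩ R2 = {Origin, Gate}.
Closure of {Origin, Gate}: Origin → Gate, Aircraft applies, adding Aircraft; Gate, Aircraft → Origin, Capacity applies, adding Capacity. So (Origin, Gate)⁺ = {Origin, Gate, Aircraft, Capacity}.
This closure contains every attribute of R1, so R1 ∩ R2 → R1. The join is lossless.

Yes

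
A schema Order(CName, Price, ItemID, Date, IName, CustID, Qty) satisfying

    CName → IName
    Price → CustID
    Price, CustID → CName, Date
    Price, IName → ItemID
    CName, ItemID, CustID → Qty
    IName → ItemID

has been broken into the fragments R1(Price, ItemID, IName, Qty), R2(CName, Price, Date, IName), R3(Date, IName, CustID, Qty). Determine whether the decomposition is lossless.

No

Chase test. Columns are CName, Price, ItemID, Date, IName, CustID, Qty; row i has aⱼ where attribute j ∈ Ri, else bᵢⱼ.
Initial tableau (one row per fragment):
  row 1: b11 a2 a3 b14 a5 b16 a7
  row 2: a1 a2 b23 a4 a5 b26 b27
  row 3: b31 b32 b33 a4 a5 a6 a7
Rows 1 and 2 agree on Price; apply Price→CustID and equate their CustID entries.
Rows 1 and 2 agree on Price, CustID; apply Price, CustID→CName, Date and equate their CName, Date entries.
Rows 1 and 2 agree on Price, IName; apply Price, IName→ItemID and equate their ItemID entries.
Rows 1 and 2 agree on CName, ItemID, CustID; apply CName, ItemID, CustID→Qty and equate their Qty entries.
Rows 1 and 3 agree on IName; apply IName→ItemID and equate their ItemID entries.
No row becomes fully distinguished — the join is lossy.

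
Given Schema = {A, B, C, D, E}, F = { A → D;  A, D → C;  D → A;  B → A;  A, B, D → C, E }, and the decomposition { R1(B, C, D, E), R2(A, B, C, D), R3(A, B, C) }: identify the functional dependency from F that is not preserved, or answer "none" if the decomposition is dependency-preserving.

none

A → D lies within R2.
A, D → C lies within R2.
D → A lies within R2.
B → A lies within R2.
A, B, D → C, E: restricted closure across fragments reaches C, E.
Every dependency is enforceable on the fragments, so the decomposition is dependency-preserving.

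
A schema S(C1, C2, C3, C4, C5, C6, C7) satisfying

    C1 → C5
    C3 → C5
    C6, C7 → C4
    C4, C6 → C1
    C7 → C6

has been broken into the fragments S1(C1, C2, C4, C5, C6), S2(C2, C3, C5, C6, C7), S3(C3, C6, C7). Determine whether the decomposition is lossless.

Chase test. Columns are C1, C2, C3, C4, C5, C6, C7; row i has aⱼ where attribute j ∈ Si, else bᵢⱼ.
Initial tableau (one row per fragment):
  row 1: a1 a2 b13 a4 a5 a6 b17
  row 2: b21 a2 a3 b24 a5 a6 a7
  row 3: b31 b32 a3 b34 b35 a6 a7
Rows 2 and 3 agree on C3; apply C3→C5 and equate their C5 entries.
Rows 2 and 3 agree on C6, C7; apply C6, C7→C4 and equate their C4 entries.
Rows 2 and 3 agree on C4, C6; apply C4, C6→C1 and equate their C1 entries.
No row becomes fully distinguished — the join is lossy.

No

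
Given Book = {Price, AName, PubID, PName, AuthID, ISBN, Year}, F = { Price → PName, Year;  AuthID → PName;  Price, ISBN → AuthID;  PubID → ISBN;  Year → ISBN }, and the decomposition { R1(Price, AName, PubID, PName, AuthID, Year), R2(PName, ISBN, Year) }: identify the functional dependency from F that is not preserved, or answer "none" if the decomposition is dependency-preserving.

PubID → ISBN

Check PubID → ISBN: no single fragment contains all of {PubID, ISBN}, and the restricted closure of {PubID} across the fragments never reaches {ISBN}.
Price → PName, Year is preserved.
AuthID → PName is preserved.
Price, ISBN → AuthID is preserved.
Year → ISBN is preserved.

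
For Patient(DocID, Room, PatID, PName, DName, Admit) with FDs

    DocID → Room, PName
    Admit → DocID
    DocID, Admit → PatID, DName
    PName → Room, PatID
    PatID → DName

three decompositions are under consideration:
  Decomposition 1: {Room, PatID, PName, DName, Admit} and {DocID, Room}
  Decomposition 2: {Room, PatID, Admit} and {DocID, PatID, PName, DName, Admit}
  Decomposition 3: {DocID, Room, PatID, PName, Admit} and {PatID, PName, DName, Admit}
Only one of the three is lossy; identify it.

Decomposition 1

Decomposition 1: common = {Room}, closure = {Room} → lossy.
Decomposition 2: common = {PatID, Admit}, closure = {DocID, Room, PatID, PName, DName, Admit} → lossless.
Decomposition 3: common = {PatID, PName, Admit}, closure = {DocID, Room, PatID, PName, DName, Admit} → lossless.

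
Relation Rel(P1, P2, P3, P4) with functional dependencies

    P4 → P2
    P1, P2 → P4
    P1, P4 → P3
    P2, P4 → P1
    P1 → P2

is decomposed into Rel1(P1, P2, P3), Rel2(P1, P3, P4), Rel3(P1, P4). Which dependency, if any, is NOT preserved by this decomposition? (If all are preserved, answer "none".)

P4 → P2: restricted closure across fragments reaches P2.
P1, P2 → P4: restricted closure across fragments reaches P4.
P1, P4 → P3 lies within Rel2.
P2, P4 → P1: restricted closure across fragments reaches P1.
P1 → P2 lies within Rel1.
Every dependency is enforceable on the fragments, so the decomposition is dependency-preserving.

none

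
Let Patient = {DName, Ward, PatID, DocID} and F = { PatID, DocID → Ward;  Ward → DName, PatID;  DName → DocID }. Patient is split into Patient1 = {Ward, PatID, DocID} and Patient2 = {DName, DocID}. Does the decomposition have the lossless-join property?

No

Common attributes: Patient1 ∩ Patient2 = {DocID}.
No dependency enlarges {DocID}, so (DocID)⁺ = {DocID}.
The closure contains neither all of Patient1 = {Ward, PatID, DocID} nor all of Patient2 = {DName, DocID}, so the common attributes are not a superkey of either fragment. The join is lossy.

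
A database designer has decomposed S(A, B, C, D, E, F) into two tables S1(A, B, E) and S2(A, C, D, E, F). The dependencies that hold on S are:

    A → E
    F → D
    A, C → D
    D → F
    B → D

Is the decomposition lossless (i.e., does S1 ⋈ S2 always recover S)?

No

Common attributes: S1 ∩ S2 = {A, E}.
No dependency enlarges {A, E}, so (A, E)⁺ = {A, E}.
The closure contains neither all of S1 = {A, B, E} nor all of S2 = {A, C, D, E, F}, so the common attributes are not a superkey of either fragment. The join is lossy.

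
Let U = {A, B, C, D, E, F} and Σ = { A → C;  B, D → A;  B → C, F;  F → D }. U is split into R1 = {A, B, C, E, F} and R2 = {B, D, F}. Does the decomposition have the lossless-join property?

Common attributes: R1 ∩ R2 = {B, F}.
Closure of {B, F}: B → C, F applies, adding C; F → D applies, adding D; B, D → A applies, adding A. So (B, F)⁺ = {A, B, C, D, F}.
This closure contains every attribute of R2, so R1 ∩ R2 → R2. The join is lossless.

Yes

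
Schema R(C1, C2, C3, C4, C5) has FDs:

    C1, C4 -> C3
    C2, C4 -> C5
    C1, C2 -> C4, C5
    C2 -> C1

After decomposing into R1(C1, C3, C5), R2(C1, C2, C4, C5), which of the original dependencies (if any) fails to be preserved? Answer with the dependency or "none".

Check C1, C4 → C3: no single fragment contains all of {C1, C3, C4}, and the restricted closure of {C1, C4} across the fragments never reaches {C3}.
C2, C4 → C5 is preserved.
C1, C2 → C4, C5 is preserved.
C2 → C1 is preserved.

C1, C4 -> C3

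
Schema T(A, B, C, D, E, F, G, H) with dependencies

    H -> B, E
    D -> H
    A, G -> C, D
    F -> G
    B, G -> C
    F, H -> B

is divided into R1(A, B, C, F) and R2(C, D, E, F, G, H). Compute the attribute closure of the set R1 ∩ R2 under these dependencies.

R1 ∩ R2 = {C, F}.
F → G applies, adding G
Closure: {C, F, G}.

C, F, G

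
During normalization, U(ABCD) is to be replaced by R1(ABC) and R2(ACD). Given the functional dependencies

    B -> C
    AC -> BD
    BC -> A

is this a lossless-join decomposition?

Yes

Common attributes: R1 ∩ R2 = {AC}.
Closure of {AC}: AC → BD applies, adding BD. So (AC)⁺ = {ABCD}.
This closure contains every attribute of R1, so R1 ∩ R2 → R1. The join is lossless.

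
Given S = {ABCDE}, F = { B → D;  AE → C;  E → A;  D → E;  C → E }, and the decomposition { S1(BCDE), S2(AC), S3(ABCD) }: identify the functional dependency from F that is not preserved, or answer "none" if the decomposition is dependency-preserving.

B → D lies within S1.
AE → C: restricted closure across fragments reaches C.
E → A: restricted closure across fragments reaches A.
D → E lies within S1.
C → E lies within S1.
Every dependency is enforceable on the fragments, so the decomposition is dependency-preserving.

none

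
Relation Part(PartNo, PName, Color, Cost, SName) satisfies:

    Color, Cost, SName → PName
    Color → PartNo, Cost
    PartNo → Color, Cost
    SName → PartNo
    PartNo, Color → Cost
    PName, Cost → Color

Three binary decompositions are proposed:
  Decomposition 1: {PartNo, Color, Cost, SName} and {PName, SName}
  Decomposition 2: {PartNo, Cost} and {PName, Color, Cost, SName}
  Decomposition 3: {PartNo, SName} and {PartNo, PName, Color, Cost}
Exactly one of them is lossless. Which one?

Decomposition 1: common = {SName}, closure = {PartNo, PName, Color, Cost, SName} → lossless.
Decomposition 2: common = {Cost}, closure = {Cost} → lossy.
Decomposition 3: common = {PartNo}, closure = {PartNo, Color, Cost} → lossy.

Decomposition 1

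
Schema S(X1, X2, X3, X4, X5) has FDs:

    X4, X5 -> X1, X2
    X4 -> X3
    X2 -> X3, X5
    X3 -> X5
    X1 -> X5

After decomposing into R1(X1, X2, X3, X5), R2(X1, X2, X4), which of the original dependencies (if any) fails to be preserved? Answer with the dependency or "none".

X4, X5 → X1, X2: restricted closure across fragments reaches X1, X2.
X4 → X3: restricted closure across fragments reaches X3.
X2 → X3, X5 lies within R1.
X3 → X5 lies within R1.
X1 → X5 lies within R1.
Every dependency is enforceable on the fragments, so the decomposition is dependency-preserving.

none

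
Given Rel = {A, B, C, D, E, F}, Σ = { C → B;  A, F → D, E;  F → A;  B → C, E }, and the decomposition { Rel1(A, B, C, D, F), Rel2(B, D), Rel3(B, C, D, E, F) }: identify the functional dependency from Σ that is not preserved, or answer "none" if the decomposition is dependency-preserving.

C → B lies within Rel1.
A, F → D, E: restricted closure across fragments reaches D, E.
F → A lies within Rel1.
B → C, E lies within Rel3.
Every dependency is enforceable on the fragments, so the decomposition is dependency-preserving.

none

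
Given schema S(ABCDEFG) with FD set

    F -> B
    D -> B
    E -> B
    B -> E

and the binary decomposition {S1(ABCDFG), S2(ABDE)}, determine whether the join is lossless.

Yes

Common attributes: S1 ∩ S2 = {ABD}.
Closure of {ABD}: B → E applies, adding E. So (ABD)⁺ = {ABDE}.
This closure contains every attribute of S2, so S1 ∩ S2 → S2. The join is lossless.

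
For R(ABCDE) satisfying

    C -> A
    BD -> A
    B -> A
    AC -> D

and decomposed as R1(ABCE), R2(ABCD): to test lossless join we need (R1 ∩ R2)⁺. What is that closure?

ABCD

R1 ∩ R2 = {ABC}.
AC → D applies, adding D
Closure: {ABCD}.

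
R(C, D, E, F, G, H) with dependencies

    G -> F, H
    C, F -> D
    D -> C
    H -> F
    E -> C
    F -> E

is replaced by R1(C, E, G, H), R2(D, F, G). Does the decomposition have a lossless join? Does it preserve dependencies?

lossless but not dependency-preserving

Lossless test: (G)⁺ = {C, D, E, F, G, H}, which contains all of one fragment — lossless.
Dependency preservation: the restricted closure of {D} across the fragments never reaches {C}, so D → C cannot be enforced without a join — not preserved.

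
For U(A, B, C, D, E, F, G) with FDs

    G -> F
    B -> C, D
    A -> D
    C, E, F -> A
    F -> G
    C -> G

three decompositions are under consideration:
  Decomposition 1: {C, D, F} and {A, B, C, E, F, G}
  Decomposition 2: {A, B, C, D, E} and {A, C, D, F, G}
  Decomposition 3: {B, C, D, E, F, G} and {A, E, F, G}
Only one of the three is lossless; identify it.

Decomposition 1: common = {C, F}, closure = {C, F, G} → lossy.
Decomposition 2: common = {A, C, D}, closure = {A, C, D, F, G} → lossless.
Decomposition 3: common = {E, F, G}, closure = {E, F, G} → lossy.

Decomposition 2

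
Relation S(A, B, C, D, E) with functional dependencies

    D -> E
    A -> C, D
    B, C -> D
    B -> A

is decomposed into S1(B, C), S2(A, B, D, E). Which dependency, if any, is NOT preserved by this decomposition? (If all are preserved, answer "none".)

A -> C, D

Check A → C, D: no single fragment contains all of {A, C, D}, and the restricted closure of {A} across the fragments never reaches {C, D}.
D → E is preserved.
B, C → D is preserved.
B → A is preserved.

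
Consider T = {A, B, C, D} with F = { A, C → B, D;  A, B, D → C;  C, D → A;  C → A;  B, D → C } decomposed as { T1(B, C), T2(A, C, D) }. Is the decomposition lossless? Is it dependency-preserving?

lossless but not dependency-preserving

Lossless test: (C)⁺ = {A, B, C, D}, which contains all of one fragment — lossless.
Dependency preservation: the restricted closure of {A, B, D} across the fragments never reaches {C}, so A, B, D → C cannot be enforced without a join — not preserved.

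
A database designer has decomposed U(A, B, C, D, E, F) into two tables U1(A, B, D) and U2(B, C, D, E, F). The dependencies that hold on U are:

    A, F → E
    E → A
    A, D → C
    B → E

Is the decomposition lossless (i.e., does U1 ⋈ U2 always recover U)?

Yes

Common attributes: U1 ∩ U2 = {B, D}.
Closure of {B, D}: B → E applies, adding E; E → A applies, adding A; A, D → C applies, adding C. So (B, D)⁺ = {A, B, C, D, E}.
This closure contains every attribute of U1, so U1 ∩ U2 → U1. The join is lossless.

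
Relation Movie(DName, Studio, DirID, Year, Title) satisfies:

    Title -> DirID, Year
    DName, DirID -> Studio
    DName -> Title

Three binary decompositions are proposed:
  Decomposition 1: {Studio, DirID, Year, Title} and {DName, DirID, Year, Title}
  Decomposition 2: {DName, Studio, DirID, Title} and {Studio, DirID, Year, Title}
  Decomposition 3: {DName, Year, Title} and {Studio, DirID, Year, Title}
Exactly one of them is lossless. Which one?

Decomposition 1: common = {DirID, Year, Title}, closure = {DirID, Year, Title} → lossy.
Decomposition 2: common = {Studio, DirID, Title}, closure = {Studio, DirID, Year, Title} → lossless.
Decomposition 3: common = {Year, Title}, closure = {DirID, Year, Title} → lossy.

Decomposition 2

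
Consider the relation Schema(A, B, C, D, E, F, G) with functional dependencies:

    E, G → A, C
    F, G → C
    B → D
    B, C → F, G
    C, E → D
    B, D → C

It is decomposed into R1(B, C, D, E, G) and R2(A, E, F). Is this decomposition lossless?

No

Common attributes: R1 ∩ R2 = {E}.
No dependency enlarges {E}, so (E)⁺ = {E}.
The closure contains neither all of R1 = {B, C, D, E, G} nor all of R2 = {A, E, F}, so the common attributes are not a superkey of either fragment. The join is lossy.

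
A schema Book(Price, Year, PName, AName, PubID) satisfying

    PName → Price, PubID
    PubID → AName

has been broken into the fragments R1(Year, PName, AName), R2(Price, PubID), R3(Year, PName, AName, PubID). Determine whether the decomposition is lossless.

No

Chase test. Columns are Price, Year, PName, AName, PubID; row i has aⱼ where attribute j ∈ Ri, else bᵢⱼ.
Initial tableau (one row per fragment):
  row 1: b11 a2 a3 a4 b15
  row 2: a1 b22 b23 b24 a5
  row 3: b31 a2 a3 a4 a5
Rows 1 and 3 agree on PName; apply PName→Price, PubID and equate their Price, PubID entries.
Rows 1 and 2 agree on PubID; apply PubID→AName and equate their AName entries.
No row becomes fully distinguished — the join is lossy.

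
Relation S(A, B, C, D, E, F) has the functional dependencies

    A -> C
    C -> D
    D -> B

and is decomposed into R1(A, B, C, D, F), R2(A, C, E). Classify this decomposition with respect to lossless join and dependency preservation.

lossy but dependency-preserving

Lossless test: (A, C)⁺ = {A, B, C, D}, which is a superkey of neither fragment — lossy.
Dependency preservation: every FD's attributes lie within a single fragment, so each can be enforced locally — preserved.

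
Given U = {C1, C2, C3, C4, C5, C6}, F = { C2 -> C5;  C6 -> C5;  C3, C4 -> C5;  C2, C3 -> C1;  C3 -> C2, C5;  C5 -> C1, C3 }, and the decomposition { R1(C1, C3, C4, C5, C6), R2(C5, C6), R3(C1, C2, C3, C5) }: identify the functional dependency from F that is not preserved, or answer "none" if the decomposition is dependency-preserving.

none

C2 → C5 lies within R3.
C6 → C5 lies within R1.
C3, C4 → C5 lies within R1.
C2, C3 → C1 lies within R3.
C3 → C2, C5 lies within R3.
C5 → C1, C3 lies within R1.
Every dependency is enforceable on the fragments, so the decomposition is dependency-preserving.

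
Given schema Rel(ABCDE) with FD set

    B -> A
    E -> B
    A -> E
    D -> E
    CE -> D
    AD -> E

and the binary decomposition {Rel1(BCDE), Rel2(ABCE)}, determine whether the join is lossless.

Common attributes: Rel1 ∩ Rel2 = {BCE}.
Closure of {BCE}: B → A applies, adding A; CE → D applies, adding D. So (BCE)⁺ = {ABCDE}.
This closure contains every attribute of Rel1, so Rel1 ∩ Rel2 → Rel1. The join is lossless.

Yes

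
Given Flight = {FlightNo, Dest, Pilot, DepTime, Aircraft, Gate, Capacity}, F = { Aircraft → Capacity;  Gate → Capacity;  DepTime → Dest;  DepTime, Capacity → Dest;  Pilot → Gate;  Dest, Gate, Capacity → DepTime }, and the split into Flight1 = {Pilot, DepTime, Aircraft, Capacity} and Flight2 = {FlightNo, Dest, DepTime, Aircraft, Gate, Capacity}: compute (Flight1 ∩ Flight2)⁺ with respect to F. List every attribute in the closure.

Dest, DepTime, Aircraft, Capacity

Flight1 ∩ Flight2 = {DepTime, Aircraft, Capacity}.
DepTime → Dest applies, adding Dest
Closure: {Dest, DepTime, Aircraft, Capacity}.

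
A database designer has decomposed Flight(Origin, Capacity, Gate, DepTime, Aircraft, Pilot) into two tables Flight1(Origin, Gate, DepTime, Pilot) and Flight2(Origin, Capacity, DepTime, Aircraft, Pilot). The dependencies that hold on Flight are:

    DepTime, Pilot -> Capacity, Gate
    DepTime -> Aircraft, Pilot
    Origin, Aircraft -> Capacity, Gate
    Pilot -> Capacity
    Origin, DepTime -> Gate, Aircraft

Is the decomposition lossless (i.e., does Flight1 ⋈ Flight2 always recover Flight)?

Yes

Common attributes: Flight1 ∩ Flight2 = {Origin, DepTime, Pilot}.
Closure of {Origin, DepTime, Pilot}: DepTime, Pilot → Capacity, Gate applies, adding Capacity, Gate; DepTime → Aircraft, Pilot applies, adding Aircraft. So (Origin, DepTime, Pilot)⁺ = {Origin, Capacity, Gate, DepTime, Aircraft, Pilot}.
This closure contains every attribute of Flight1, so Flight1 ∩ Flight2 → Flight1. The join is lossless.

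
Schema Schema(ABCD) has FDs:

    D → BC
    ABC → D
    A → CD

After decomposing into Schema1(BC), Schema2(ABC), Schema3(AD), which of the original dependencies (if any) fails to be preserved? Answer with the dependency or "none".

Check D → BC: no single fragment contains all of {BCD}, and the restricted closure of {D} across the fragments never reaches {BC}.
ABC → D is preserved.
A → CD is preserved.

D → BC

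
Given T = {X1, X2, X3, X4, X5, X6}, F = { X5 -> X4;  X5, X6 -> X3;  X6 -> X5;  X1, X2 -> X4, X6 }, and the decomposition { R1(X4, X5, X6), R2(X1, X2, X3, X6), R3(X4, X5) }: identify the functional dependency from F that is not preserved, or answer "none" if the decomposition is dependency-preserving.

none

X5 → X4 lies within R1.
X5, X6 → X3: restricted closure across fragments reaches X3.
X6 → X5 lies within R1.
X1, X2 → X4, X6: restricted closure across fragments reaches X4, X6.
Every dependency is enforceable on the fragments, so the decomposition is dependency-preserving.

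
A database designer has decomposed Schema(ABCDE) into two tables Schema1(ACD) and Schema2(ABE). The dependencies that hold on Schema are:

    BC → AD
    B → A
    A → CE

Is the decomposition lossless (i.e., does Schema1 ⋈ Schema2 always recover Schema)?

Common attributes: Schema1 ∩ Schema2 = {A}.
Closure of {A}: A → CE applies, adding CE. So (A)⁺ = {ACE}.
The closure contains neither all of Schema1 = {ACD} nor all of Schema2 = {ABE}, so the common attributes are not a superkey of either fragment. The join is lossy.

No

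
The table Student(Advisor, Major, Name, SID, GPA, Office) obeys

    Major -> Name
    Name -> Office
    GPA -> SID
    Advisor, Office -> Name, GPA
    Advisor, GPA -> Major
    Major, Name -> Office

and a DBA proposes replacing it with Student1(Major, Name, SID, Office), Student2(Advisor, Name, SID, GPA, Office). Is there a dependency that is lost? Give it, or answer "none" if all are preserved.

Advisor, GPA -> Major

Check Advisor, GPA → Major: no single fragment contains all of {Advisor, Major, GPA}, and the restricted closure of {Advisor, GPA} across the fragments never reaches {Major}.
Major → Name is preserved.
Name → Office is preserved.
GPA → SID is preserved.
Advisor, Office → Name, GPA is preserved.
Major, Name → Office is preserved.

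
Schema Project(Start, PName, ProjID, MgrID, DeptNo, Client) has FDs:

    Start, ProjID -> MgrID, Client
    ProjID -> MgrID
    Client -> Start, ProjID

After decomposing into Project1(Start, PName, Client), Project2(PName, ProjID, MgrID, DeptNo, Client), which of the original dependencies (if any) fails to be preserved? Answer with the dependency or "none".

Start, ProjID -> MgrID, Client

Check Start, ProjID → MgrID, Client: no single fragment contains all of {Start, ProjID, MgrID, Client}, and the restricted closure of {Start, ProjID} across the fragments never reaches {MgrID, Client}.
ProjID → MgrID is preserved.
Client → Start, ProjID is preserved.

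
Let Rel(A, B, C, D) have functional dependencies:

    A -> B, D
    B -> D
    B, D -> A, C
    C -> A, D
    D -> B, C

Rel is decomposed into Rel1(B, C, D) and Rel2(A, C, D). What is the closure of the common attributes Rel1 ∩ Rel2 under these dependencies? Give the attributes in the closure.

Rel1 ∩ Rel2 = {C, D}.
C → A, D applies, adding A
D → B, C applies, adding B
Closure: {A, B, C, D}.

A, B, C, D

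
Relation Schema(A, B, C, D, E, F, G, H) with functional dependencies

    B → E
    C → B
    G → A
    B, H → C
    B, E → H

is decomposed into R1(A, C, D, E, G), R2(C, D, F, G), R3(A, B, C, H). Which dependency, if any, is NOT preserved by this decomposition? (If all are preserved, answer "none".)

none

B → E: restricted closure across fragments reaches E.
C → B lies within R3.
G → A lies within R1.
B, H → C lies within R3.
B, E → H: restricted closure across fragments reaches H.
Every dependency is enforceable on the fragments, so the decomposition is dependency-preserving.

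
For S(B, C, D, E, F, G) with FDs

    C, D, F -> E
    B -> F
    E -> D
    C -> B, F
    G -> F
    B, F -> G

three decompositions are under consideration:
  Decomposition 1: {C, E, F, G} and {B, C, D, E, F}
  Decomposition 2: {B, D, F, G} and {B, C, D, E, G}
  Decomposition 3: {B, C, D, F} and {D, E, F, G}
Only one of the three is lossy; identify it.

Decomposition 1: common = {C, E, F}, closure = {B, C, D, E, F, G} → lossless.
Decomposition 2: common = {B, D, G}, closure = {B, D, F, G} → lossless.
Decomposition 3: common = {D, F}, closure = {D, F} → lossy.

Decomposition 3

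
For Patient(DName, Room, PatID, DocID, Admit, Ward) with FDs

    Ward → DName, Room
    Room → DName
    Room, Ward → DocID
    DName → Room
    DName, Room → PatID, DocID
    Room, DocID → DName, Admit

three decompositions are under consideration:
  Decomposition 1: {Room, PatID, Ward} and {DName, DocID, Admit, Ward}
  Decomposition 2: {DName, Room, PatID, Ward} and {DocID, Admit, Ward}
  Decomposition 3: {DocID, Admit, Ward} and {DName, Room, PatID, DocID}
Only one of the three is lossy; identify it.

Decomposition 3

Decomposition 1: common = {Ward}, closure = {DName, Room, PatID, DocID, Admit, Ward} → lossless.
Decomposition 2: common = {Ward}, closure = {DName, Room, PatID, DocID, Admit, Ward} → lossless.
Decomposition 3: common = {DocID}, closure = {DocID} → lossy.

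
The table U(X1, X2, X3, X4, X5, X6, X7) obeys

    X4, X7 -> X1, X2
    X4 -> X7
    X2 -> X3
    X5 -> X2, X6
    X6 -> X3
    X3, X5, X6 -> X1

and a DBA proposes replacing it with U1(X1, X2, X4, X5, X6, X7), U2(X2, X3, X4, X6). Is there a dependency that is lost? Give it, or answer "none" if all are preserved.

none

X4, X7 → X1, X2 lies within U1.
X4 → X7 lies within U1.
X2 → X3 lies within U2.
X5 → X2, X6 lies within U1.
X6 → X3 lies within U2.
X3, X5, X6 → X1: restricted closure across fragments reaches X1.
Every dependency is enforceable on the fragments, so the decomposition is dependency-preserving.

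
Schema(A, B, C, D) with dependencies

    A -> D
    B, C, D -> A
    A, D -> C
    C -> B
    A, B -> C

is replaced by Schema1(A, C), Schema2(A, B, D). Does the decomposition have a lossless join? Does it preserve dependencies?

Lossless test: (A)⁺ = {A, B, C, D}, which contains all of one fragment — lossless.
Dependency preservation: the restricted closure of {B, C, D} across the fragments never reaches {A}, so B, C, D → A cannot be enforced without a join — not preserved.

lossless but not dependency-preserving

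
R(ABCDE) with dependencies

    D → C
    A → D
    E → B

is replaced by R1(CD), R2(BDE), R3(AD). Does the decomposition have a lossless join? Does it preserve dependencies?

lossy but dependency-preserving

Lossless test (chase): Rows 1 and 2 agree on D; apply D→C and equate their C entries. Rows 1 and 3 agree on D; apply D→C and equate their C entries. No row becomes fully distinguished — the join is lossy.
Dependency preservation: every FD's attributes lie within a single fragment, so each can be enforced locally — preserved.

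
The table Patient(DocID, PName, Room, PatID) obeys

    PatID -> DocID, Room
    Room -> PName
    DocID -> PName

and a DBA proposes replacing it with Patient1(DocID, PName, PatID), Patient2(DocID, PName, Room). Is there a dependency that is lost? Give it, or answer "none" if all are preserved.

Check PatID → DocID, Room: no single fragment contains all of {DocID, Room, PatID}, and the restricted closure of {PatID} across the fragments never reaches {DocID, Room}.
Room → PName is preserved.
DocID → PName is preserved.

PatID -> DocID, Room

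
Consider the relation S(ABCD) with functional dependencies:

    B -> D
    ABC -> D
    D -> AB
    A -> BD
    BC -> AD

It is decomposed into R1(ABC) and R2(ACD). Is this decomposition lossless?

Yes

Common attributes: R1 ∩ R2 = {AC}.
Closure of {AC}: A → BD applies, adding BD. So (AC)⁺ = {ABCD}.
This closure contains every attribute of R1, so R1 ∩ R2 → R1. The join is lossless.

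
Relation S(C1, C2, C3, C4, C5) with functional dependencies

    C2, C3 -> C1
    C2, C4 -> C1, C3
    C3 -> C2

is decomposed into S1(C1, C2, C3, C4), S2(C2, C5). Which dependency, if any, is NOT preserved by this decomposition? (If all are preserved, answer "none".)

none

C2, C3 → C1 lies within S1.
C2, C4 → C1, C3 lies within S1.
C3 → C2 lies within S1.
Every dependency is enforceable on the fragments, so the decomposition is dependency-preserving.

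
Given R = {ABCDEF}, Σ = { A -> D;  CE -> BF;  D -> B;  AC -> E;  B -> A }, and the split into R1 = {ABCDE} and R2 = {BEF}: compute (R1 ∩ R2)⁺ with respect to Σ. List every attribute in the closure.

R1 ∩ R2 = {BE}.
B → A applies, adding A
A → D applies, adding D
Closure: {ABDE}.

ABDE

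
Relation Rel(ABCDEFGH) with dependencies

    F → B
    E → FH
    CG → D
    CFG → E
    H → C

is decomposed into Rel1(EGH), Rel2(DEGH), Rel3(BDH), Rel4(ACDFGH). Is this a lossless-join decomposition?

No

Chase test. Columns are ABCDEFGH; row i has aⱼ where attribute j ∈ Reli, else bᵢⱼ.
Initial tableau (one row per fragment):
  row 1: b11 b12 b13 b14 a5 b16 a7 a8
  row 2: b21 b22 b23 a4 a5 b26 a7 a8
  row 3: b31 a2 b33 a4 b35 b36 b37 a8
  row 4: a1 b42 a3 a4 b45 a6 a7 a8
Rows 1 and 2 agree on E; apply E→FH and equate their FH entries.
Rows 1 and 2 agree on H; apply H→C and equate their C entries.
Rows 1 and 3 agree on H; apply H→C and equate their C entries.
Rows 1 and 4 agree on H; apply H→C and equate their C entries.
Rows 1 and 2 agree on F; apply F→B and equate their B entries.
Rows 1 and 2 agree on CG; apply CG→D and equate their D entries.
No row becomes fully distinguished — the join is lossy.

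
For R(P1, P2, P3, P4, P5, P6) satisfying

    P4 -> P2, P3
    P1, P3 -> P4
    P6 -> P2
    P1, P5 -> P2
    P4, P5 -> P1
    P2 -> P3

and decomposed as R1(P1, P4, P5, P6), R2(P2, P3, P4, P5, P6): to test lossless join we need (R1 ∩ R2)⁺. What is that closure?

R1 ∩ R2 = {P4, P5, P6}.
P4 → P2, P3 applies, adding P2, P3
P4, P5 → P1 applies, adding P1
Closure: {P1, P2, P3, P4, P5, P6}.

P1, P2, P3, P4, P5, P6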